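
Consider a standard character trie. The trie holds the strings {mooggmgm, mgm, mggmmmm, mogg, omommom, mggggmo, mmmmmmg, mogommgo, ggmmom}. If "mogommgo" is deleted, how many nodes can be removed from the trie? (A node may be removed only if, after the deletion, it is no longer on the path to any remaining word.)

A node on "mogommgo"'s path can go only if nothing else ends at it or branches off below it.
The suffix "ommgo" (5 nodes) is used only by "mogommgo"; the node for "mog" still has the child "g", so pruning stops there.
Nodes removed: 5

5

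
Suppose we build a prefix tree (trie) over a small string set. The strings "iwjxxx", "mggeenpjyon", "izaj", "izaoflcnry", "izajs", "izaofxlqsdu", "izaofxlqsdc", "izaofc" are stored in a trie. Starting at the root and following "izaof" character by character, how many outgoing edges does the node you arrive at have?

The children of the "izaof" node are the distinct next characters among strings starting with "izaof".
Characters that immediately follow "izaof" among the stored strings: {c, l, x}.
That node has 3 child edges.

3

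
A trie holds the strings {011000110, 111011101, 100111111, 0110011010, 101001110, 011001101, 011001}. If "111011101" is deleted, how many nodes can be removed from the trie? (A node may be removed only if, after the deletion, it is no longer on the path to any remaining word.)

After clearing the end-marker at "111011101", prune upward until reaching a node still needed by another word.
The suffix "11011101" (8 nodes) is used only by "111011101"; the node for "1" still has the child "0", so pruning stops there.
Nodes removed: 8

8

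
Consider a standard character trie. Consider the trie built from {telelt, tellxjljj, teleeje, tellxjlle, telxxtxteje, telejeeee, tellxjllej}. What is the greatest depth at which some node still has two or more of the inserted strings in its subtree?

The deepest shared node is where two words last agree before diverging.
e.g. "tellxjlle" and "tellxjllej" share the prefix "tellxjlle" of length 9; no pair shares a longer one.
Longest shared-prefix length: 9

9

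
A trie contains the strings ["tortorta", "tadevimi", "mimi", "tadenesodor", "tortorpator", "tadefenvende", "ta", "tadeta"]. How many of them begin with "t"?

Traverse to the node for "t", then collect every word in that subtree.
Words under "t": ta, tadefenvende, tadenesodor, tadeta, tadevimi, tortorpator, tortorta
Count: 7

7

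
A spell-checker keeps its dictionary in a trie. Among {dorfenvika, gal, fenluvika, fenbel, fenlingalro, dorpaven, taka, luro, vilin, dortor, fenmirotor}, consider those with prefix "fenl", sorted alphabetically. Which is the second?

DFS of the "fenl" subtree visits, in order: "fenlingalro", "fenluvika"
Position 2: fenluvika

fenluvika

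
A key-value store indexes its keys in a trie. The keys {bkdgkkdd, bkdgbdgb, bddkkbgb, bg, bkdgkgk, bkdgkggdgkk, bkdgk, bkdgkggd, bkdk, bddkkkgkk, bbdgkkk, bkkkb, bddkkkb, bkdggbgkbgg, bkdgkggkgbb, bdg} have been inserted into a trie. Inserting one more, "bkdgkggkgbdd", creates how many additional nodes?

2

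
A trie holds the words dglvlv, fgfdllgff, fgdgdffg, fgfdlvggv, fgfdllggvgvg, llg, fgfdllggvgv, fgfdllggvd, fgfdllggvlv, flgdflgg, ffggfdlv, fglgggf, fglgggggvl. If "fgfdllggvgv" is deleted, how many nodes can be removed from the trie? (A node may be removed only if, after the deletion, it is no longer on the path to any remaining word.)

After clearing the end-marker at "fgfdllggvgv", prune upward until reaching a node still needed by another word.
Every node on "fgfdllggvgv" is still needed (e.g. by "fgfdllggvgvg"), so nothing is freed.
Nodes removed: 0

0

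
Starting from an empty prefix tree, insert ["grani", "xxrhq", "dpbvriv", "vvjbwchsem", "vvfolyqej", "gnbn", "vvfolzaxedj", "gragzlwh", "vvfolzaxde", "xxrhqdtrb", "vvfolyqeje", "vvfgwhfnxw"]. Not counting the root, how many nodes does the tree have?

62

Trace insertions, counting only characters that open a new branch:
  "grani" → 5 new (g, r, a, n, i)
  "xxrhq" → 5 new (x, x, r, h, q)
  "dpbvriv" → 7 new (d, p, b, v, r, i, v)
  "vvjbwchsem" → 10 new (v, v, j, b, w, c, h, s, e, m)
  "vvfolyqej" → prefix "vv" already present; 7 new (f, o, l, y, q, e, j)
  "gnbn" → prefix "g" already present; 3 new (n, b, n)
  "vvfolzaxedj" → prefix "vvfol" already present; 6 new (z, a, x, e, d, j)
  "gragzlwh" → prefix "gra" already present; 5 new (g, z, l, w, h)
  "vvfolzaxde" → prefix "vvfolzax" already present; 2 new (d, e)
  "xxrhqdtrb" → prefix "xxrhq" already present; 4 new (d, t, r, b)
  "vvfolyqeje" → prefix "vvfolyqej" already present; 1 new (e)
  "vvfgwhfnxw" → prefix "vvf" already present; 7 new (g, w, h, f, n, x, w)
Total nodes = 5 + 5 + 7 + 10 + 7 + 3 + 6 + 5 + 2 + 4 + 1 + 7 = 62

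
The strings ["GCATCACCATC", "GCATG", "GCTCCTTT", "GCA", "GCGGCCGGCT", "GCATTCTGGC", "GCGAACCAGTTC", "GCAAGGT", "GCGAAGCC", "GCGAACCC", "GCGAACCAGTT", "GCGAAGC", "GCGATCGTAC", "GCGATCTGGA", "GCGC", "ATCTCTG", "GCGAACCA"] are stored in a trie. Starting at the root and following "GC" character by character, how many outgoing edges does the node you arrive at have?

3

Walk "GC" from the root, arriving at one node.
Characters that immediately follow "GC" among the stored strings: {A, G, T}.
That node has 3 child edges.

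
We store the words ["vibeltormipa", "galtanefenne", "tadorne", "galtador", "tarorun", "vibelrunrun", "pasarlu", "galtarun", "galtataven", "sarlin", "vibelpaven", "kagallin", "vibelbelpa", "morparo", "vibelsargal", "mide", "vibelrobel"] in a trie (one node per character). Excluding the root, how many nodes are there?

104

For each word, the new-node count is its length minus the longest prefix already in the trie:
  "vibeltormipa" → 12 new (v, i, b, e, l, t, o, r, m, i, p, a)
  "galtanefenne" → 12 new (g, a, l, t, a, n, e, f, e, n, n, e)
  "tadorne" → 7 new (t, a, d, o, r, n, e)
  "galtador" → prefix "galta" already present; 3 new (d, o, r)
  "tarorun" → prefix "ta" already present; 5 new (r, o, r, u, n)
  "vibelrunrun" → prefix "vibel" already present; 6 new (r, u, n, r, u, n)
  "pasarlu" → 7 new (p, a, s, a, r, l, u)
  "galtarun" → prefix "galta" already present; 3 new (r, u, n)
  "galtataven" → prefix "galta" already present; 5 new (t, a, v, e, n)
  "sarlin" → 6 new (s, a, r, l, i, n)
  "vibelpaven" → prefix "vibel" already present; 5 new (p, a, v, e, n)
  "kagallin" → 8 new (k, a, g, a, l, l, i, n)
  "vibelbelpa" → prefix "vibel" already present; 5 new (b, e, l, p, a)
  "morparo" → 7 new (m, o, r, p, a, r, o)
  "vibelsargal" → prefix "vibel" already present; 6 new (s, a, r, g, a, l)
  "mide" → prefix "m" already present; 3 new (i, d, e)
  "vibelrobel" → prefix "vibelr" already present; 4 new (o, b, e, l)
Total nodes = 12 + 12 + 7 + 3 + 5 + 6 + 7 + 3 + 5 + 6 + 5 + 8 + 5 + 7 + 6 + 3 + 4 = 104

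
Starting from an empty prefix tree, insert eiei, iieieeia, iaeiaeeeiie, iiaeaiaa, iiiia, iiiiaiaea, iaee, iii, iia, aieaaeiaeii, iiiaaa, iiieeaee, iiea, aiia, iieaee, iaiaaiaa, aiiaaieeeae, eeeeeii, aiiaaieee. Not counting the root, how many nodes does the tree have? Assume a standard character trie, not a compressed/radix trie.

Trace insertions, counting only characters that open a new branch:
  "eiei" → 4 new (e, i, e, i)
  "iieieeia" → 8 new (i, i, e, i, e, e, i, a)
  "iaeiaeeeiie" → prefix "i" already present; 10 new (a, e, i, a, e, e, e, i, i, e)
  "iiaeaiaa" → prefix "ii" already present; 6 new (a, e, a, i, a, a)
  "iiiia" → prefix "ii" already present; 3 new (i, i, a)
  "iiiiaiaea" → prefix "iiiia" already present; 4 new (i, a, e, a)
  "iaee" → prefix "iae" already present; 1 new (e)
  "iii" → prefix "iii" already present; 0 new (none)
  "iia" → prefix "iia" already present; 0 new (none)
  "aieaaeiaeii" → 11 new (a, i, e, a, a, e, i, a, e, i, i)
  "iiiaaa" → prefix "iii" already present; 3 new (a, a, a)
  "iiieeaee" → prefix "iii" already present; 5 new (e, e, a, e, e)
  "iiea" → prefix "iie" already present; 1 new (a)
  "aiia" → prefix "ai" already present; 2 new (i, a)
  "iieaee" → prefix "iiea" already present; 2 new (e, e)
  "iaiaaiaa" → prefix "ia" already present; 6 new (i, a, a, i, a, a)
  "aiiaaieeeae" → prefix "aiia" already present; 7 new (a, i, e, e, e, a, e)
  "eeeeeii" → prefix "e" already present; 6 new (e, e, e, e, i, i)
  "aiiaaieee" → prefix "aiiaaieee" already present; 0 new (none)
Total nodes = 4 + 8 + 10 + 6 + 3 + 4 + 1 + 0 + 0 + 11 + 3 + 5 + 1 + 2 + 2 + 6 + 7 + 6 + 0 = 79

79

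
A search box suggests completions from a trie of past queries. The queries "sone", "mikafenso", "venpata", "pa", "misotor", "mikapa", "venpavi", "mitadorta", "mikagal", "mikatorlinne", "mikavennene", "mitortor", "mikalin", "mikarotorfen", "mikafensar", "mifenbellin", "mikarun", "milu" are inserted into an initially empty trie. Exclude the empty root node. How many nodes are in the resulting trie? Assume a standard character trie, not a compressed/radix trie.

87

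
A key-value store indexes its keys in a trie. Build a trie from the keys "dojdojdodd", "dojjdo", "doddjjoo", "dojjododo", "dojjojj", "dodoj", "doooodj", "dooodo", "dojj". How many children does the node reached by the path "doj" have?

2

Follow the path "doj" to its node, then look at its outgoing edges.
Characters that immediately follow "doj" among the stored strings: {d, j}.
That node has 2 child edges.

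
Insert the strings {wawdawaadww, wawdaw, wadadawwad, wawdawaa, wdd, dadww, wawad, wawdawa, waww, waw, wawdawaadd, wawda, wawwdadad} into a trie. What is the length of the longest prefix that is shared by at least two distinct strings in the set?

9

Look for the deepest trie node that still has at least two words in its subtree.
"wawdawaadd" and "wawdawaadww" agree on "wawdawaad" (9 characters) before diverging; nothing deeper is shared.
Longest shared-prefix length: 9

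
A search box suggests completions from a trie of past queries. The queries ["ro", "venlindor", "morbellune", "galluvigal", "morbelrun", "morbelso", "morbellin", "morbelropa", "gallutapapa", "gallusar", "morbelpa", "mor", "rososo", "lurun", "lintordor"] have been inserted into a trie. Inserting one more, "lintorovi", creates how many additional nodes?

3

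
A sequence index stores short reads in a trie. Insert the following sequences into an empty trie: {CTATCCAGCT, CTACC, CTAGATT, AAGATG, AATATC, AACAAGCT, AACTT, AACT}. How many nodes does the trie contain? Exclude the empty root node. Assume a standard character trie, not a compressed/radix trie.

34

Insert word by word; a character creates a node only if that edge doesn't already exist:
  "CTATCCAGCT" → 10 new (C, T, A, T, C, C, A, G, C, T)
  "CTACC" → prefix "CTA" already present; 2 new (C, C)
  "CTAGATT" → prefix "CTA" already present; 4 new (G, A, T, T)
  "AAGATG" → 6 new (A, A, G, A, T, G)
  "AATATC" → prefix "AA" already present; 4 new (T, A, T, C)
  "AACAAGCT" → prefix "AA" already present; 6 new (C, A, A, G, C, T)
  "AACTT" → prefix "AAC" already present; 2 new (T, T)
  "AACT" → prefix "AACT" already present; 0 new (none)
Total nodes = 10 + 2 + 4 + 6 + 4 + 6 + 2 + 0 = 34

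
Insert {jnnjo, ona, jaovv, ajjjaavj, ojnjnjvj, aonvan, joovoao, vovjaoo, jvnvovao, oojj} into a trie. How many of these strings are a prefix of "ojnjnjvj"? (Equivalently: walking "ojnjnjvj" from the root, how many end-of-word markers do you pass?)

Traverse "ojnjnjvj" character by character; count nodes along the way that are marked as word ends.
Prefixes of the query that are stored words: "ojnjnjvj"
Count: 1

1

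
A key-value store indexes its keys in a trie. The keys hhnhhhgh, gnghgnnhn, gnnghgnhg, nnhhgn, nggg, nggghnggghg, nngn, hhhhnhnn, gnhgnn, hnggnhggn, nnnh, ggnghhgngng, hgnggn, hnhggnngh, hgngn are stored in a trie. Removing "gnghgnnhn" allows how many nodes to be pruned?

After clearing the end-marker at "gnghgnnhn", prune upward until reaching a node still needed by another word.
The suffix "ghgnnhn" (7 nodes) is used only by "gnghgnnhn"; the node for "gn" still has the child "n", so pruning stops there.
Nodes removed: 7

7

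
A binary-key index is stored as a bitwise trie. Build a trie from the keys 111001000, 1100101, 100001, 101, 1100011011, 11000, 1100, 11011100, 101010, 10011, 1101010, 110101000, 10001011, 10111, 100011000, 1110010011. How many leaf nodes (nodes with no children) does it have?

A leaf is a node with no children — equivalently, the end of a word that is not a proper prefix of any other stored word.
Those words: "100001", "10001011", "100011000", "10011", "101010", "10111", "1100011011", "1100101", "110101000", "11011100", "111001000", "1110010011"
Leaf count: 12

12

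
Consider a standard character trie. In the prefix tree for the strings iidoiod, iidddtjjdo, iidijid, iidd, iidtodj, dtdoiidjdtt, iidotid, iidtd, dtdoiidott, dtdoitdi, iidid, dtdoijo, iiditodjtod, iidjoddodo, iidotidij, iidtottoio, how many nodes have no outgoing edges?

Leaves are exactly the stored words that no other stored word extends.
Those words: "dtdoiidjdtt", "dtdoiidott", "dtdoijo", "dtdoitdi", "iidddtjjdo", "iidid", "iidijid", "iiditodjtod", "iidjoddodo", "iidoiod", "iidotidij", "iidtd", "iidtodj", "iidtottoio"
Leaf count: 14

14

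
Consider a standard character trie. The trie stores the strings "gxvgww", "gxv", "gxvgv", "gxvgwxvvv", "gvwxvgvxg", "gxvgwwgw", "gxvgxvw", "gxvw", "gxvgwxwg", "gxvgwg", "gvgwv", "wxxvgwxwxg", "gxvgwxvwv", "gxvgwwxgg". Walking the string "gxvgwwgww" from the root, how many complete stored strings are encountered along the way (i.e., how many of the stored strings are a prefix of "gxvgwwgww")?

3

Traverse "gxvgwwgww" character by character; count nodes along the way that are marked as word ends.
Prefixes of the query that are stored words: "gxv", "gxvgww", "gxvgwwgw"
Count: 3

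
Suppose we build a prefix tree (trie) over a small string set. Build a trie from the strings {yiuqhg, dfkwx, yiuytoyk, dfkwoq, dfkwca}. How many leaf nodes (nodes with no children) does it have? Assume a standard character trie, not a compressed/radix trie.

5

Leaves are exactly the stored words that no other stored word extends.
Those words: "dfkwca", "dfkwoq", "dfkwx", "yiuqhg", "yiuytoyk"
Leaf count: 5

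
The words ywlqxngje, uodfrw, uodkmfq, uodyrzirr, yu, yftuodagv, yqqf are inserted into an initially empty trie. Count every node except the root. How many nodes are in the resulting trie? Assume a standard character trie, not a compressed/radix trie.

Insert word by word; a character creates a node only if that edge doesn't already exist:
  "ywlqxngje" → 9 new (y, w, l, q, x, n, g, j, e)
  "uodfrw" → 6 new (u, o, d, f, r, w)
  "uodkmfq" → prefix "uod" already present; 4 new (k, m, f, q)
  "uodyrzirr" → prefix "uod" already present; 6 new (y, r, z, i, r, r)
  "yu" → prefix "y" already present; 1 new (u)
  "yftuodagv" → prefix "y" already present; 8 new (f, t, u, o, d, a, g, v)
  "yqqf" → prefix "y" already present; 3 new (q, q, f)
Total nodes = 9 + 6 + 4 + 6 + 1 + 8 + 3 = 37

37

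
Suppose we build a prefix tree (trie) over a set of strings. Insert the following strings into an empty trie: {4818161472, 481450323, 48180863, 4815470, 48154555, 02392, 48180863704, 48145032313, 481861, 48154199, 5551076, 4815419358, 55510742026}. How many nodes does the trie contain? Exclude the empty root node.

Trace insertions, counting only characters that open a new branch:
  "4818161472" → 10 new (4, 8, 1, 8, 1, 6, 1, 4, 7, 2)
  "481450323" → prefix "481" already present; 6 new (4, 5, 0, 3, 2, 3)
  "48180863" → prefix "4818" already present; 4 new (0, 8, 6, 3)
  "4815470" → prefix "481" already present; 4 new (5, 4, 7, 0)
  "48154555" → prefix "48154" already present; 3 new (5, 5, 5)
  "02392" → 5 new (0, 2, 3, 9, 2)
  "48180863704" → prefix "48180863" already present; 3 new (7, 0, 4)
  "48145032313" → prefix "481450323" already present; 2 new (1, 3)
  "481861" → prefix "4818" already present; 2 new (6, 1)
  "48154199" → prefix "48154" already present; 3 new (1, 9, 9)
  "5551076" → 7 new (5, 5, 5, 1, 0, 7, 6)
  "4815419358" → prefix "4815419" already present; 3 new (3, 5, 8)
  "55510742026" → prefix "555107" already present; 5 new (4, 2, 0, 2, 6)
Total nodes = 10 + 6 + 4 + 4 + 3 + 5 + 3 + 2 + 2 + 3 + 7 + 3 + 5 = 57

57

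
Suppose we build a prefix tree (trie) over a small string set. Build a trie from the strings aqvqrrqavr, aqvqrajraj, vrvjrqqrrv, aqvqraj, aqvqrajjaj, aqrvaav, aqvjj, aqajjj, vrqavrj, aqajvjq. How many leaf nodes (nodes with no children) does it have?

9

A leaf is a node with no children — equivalently, the end of a word that is not a proper prefix of any other stored word.
Those words: "aqajjj", "aqajvjq", "aqrvaav", "aqvjj", "aqvqrajjaj", "aqvqrajraj", "aqvqrrqavr", "vrqavrj", "vrvjrqqrrv"
Leaf count: 9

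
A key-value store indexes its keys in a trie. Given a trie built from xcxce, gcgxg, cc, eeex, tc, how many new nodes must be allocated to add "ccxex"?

3

Walking "ccxex" from the root, the first 2 characters ("cc") follow existing edges; "x" is the first miss.
So 5 − 2 = 3 new nodes.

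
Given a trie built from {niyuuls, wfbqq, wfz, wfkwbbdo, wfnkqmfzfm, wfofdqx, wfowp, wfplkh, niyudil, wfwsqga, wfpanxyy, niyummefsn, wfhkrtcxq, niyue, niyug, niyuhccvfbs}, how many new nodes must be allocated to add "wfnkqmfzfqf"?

2

Walking "wfnkqmfzfqf" from the root, the first 9 characters ("wfnkqmfzf") follow existing edges; "q" is the first miss.
Each of the 2 remaining characters creates one node.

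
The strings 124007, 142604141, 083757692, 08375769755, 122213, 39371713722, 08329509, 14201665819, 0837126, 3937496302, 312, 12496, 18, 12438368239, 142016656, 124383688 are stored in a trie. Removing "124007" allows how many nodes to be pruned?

3

A node on "124007"'s path can go only if nothing else ends at it or branches off below it.
The suffix "007" (3 nodes) is used only by "124007"; the node for "124" still has the child "9", so pruning stops there.
Nodes removed: 3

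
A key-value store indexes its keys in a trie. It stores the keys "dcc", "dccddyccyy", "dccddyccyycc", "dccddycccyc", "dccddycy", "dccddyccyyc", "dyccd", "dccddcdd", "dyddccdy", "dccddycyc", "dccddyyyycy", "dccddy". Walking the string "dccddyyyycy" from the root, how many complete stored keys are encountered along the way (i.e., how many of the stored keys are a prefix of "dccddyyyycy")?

Traverse "dccddyyyycy" character by character; count nodes along the way that are marked as word ends.
Prefixes of the query that are stored words: "dcc", "dccddy", "dccddyyyycy"
Count: 3

3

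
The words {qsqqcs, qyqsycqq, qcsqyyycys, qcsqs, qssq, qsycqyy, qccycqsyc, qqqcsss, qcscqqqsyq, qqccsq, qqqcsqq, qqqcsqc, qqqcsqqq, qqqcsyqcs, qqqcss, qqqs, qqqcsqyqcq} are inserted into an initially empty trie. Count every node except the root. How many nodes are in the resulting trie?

Trace insertions, counting only characters that open a new branch:
  "qsqqcs" → 6 new (q, s, q, q, c, s)
  "qyqsycqq" → prefix "q" already present; 7 new (y, q, s, y, c, q, q)
  "qcsqyyycys" → prefix "q" already present; 9 new (c, s, q, y, y, y, c, y, s)
  "qcsqs" → prefix "qcsq" already present; 1 new (s)
  "qssq" → prefix "qs" already present; 2 new (s, q)
  "qsycqyy" → prefix "qs" already present; 5 new (y, c, q, y, y)
  "qccycqsyc" → prefix "qc" already present; 7 new (c, y, c, q, s, y, c)
  "qqqcsss" → prefix "q" already present; 6 new (q, q, c, s, s, s)
  "qcscqqqsyq" → prefix "qcs" already present; 7 new (c, q, q, q, s, y, q)
  "qqccsq" → prefix "qq" already present; 4 new (c, c, s, q)
  "qqqcsqq" → prefix "qqqcs" already present; 2 new (q, q)
  "qqqcsqc" → prefix "qqqcsq" already present; 1 new (c)
  "qqqcsqqq" → prefix "qqqcsqq" already present; 1 new (q)
  "qqqcsyqcs" → prefix "qqqcs" already present; 4 new (y, q, c, s)
  "qqqcss" → prefix "qqqcss" already present; 0 new (none)
  "qqqs" → prefix "qqq" already present; 1 new (s)
  "qqqcsqyqcq" → prefix "qqqcsq" already present; 4 new (y, q, c, q)
Total nodes = 6 + 7 + 9 + 1 + 2 + 5 + 7 + 6 + 7 + 4 + 2 + 1 + 1 + 4 + 0 + 1 + 4 = 67

67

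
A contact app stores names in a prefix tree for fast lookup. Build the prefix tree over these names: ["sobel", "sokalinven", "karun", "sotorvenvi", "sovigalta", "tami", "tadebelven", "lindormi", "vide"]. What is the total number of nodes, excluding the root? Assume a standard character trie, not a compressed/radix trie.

57

Insert word by word; a character creates a node only if that edge doesn't already exist:
  "sobel" → 5 new (s, o, b, e, l)
  "sokalinven" → prefix "so" already present; 8 new (k, a, l, i, n, v, e, n)
  "karun" → 5 new (k, a, r, u, n)
  "sotorvenvi" → prefix "so" already present; 8 new (t, o, r, v, e, n, v, i)
  "sovigalta" → prefix "so" already present; 7 new (v, i, g, a, l, t, a)
  "tami" → 4 new (t, a, m, i)
  "tadebelven" → prefix "ta" already present; 8 new (d, e, b, e, l, v, e, n)
  "lindormi" → 8 new (l, i, n, d, o, r, m, i)
  "vide" → 4 new (v, i, d, e)
Total nodes = 5 + 8 + 5 + 8 + 7 + 4 + 8 + 8 + 4 = 57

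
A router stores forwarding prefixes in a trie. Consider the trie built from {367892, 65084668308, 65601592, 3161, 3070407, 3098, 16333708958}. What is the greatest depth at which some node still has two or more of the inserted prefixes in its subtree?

Equivalently: take the maximum, over all pairs, of their longest common prefix length.
"3070407" and "3098" agree on "30" (2 characters) before diverging; nothing deeper is shared.
Longest shared-prefix length: 2

2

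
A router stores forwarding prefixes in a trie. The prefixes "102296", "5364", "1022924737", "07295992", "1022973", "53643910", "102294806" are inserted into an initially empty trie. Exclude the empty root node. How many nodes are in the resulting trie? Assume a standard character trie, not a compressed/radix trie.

Trie structure (* marks end of a word):
(root)
├─ 0
│  └─ 7
│     └─ 2
│        └─ 9
│           └─ 5
│              └─ 9
│                 └─ 9
│                    └─ 2 *
├─ 1
│  └─ 0
│     └─ 2
│        └─ 2
│           └─ 9
│              ├─ 2
│              │  └─ 4
│              │     └─ 7
│              │        └─ 3
│              │           └─ 7 *
│              ├─ 4
│              │  └─ 8
│              │     └─ 0
│              │        └─ 6 *
│              ├─ 6 *
│              └─ 7
│                 └─ 3 *
└─ 5
   └─ 3
      └─ 6
         └─ 4 *
            └─ 3
               └─ 9
                  └─ 1
                     └─ 0 *
Counting every labelled node above: 33.

33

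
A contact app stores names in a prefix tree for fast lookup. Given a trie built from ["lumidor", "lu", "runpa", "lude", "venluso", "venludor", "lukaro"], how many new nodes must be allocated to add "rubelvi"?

5

The longest prefix of "rubelvi" already in the trie is "ru" (length 2).
So 7 − 2 = 5 new nodes.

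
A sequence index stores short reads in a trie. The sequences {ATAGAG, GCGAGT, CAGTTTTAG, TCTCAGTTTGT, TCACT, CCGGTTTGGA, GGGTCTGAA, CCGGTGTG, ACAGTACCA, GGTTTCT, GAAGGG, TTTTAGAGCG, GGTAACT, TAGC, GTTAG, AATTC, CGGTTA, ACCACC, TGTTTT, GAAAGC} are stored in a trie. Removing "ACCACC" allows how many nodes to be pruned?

4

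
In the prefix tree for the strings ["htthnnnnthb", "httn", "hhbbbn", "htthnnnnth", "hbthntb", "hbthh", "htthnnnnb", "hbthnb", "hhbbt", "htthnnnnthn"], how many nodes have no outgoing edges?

9

A leaf is a node with no children — equivalently, the end of a word that is not a proper prefix of any other stored word.
Those words: "hbthh", "hbthnb", "hbthntb", "hhbbbn", "hhbbt", "htthnnnnb", "htthnnnnthb", "htthnnnnthn", "httn"
Leaf count: 9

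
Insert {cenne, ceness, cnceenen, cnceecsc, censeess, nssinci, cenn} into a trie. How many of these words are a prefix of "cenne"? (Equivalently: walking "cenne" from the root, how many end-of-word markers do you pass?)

2

Walk "cenne" from the root; an end-of-word marker is hit whenever a stored word is a prefix of "cenne".
Prefixes of the query that are stored words: "cenn", "cenne"
Count: 2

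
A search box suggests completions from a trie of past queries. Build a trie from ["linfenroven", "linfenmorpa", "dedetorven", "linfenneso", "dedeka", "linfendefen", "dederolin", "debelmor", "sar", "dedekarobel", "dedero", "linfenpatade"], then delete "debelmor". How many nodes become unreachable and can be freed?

After clearing the end-marker at "debelmor", prune upward until reaching a node still needed by another word.
The suffix "belmor" (6 nodes) is used only by "debelmor"; the node for "de" still has the child "d", so pruning stops there.
Nodes removed: 6

6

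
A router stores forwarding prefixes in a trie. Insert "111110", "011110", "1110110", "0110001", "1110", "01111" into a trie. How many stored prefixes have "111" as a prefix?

3

Filter for entries beginning with "111":
Matches: "1110", "1110110", "111110"
Count: 3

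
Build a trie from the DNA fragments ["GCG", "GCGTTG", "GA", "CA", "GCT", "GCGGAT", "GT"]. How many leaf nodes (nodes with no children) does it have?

Leaves are exactly the stored words that no other stored word extends.
Those words: "CA", "GA", "GCGGAT", "GCGTTG", "GCT", "GT"
Leaf count: 6

6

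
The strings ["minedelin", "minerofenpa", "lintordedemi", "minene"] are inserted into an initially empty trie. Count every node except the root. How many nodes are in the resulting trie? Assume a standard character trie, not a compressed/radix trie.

Trie structure (* marks end of a word):
(root)
├─ l
│  └─ i
│     └─ n
│        └─ t
│           └─ o
│              └─ r
│                 └─ d
│                    └─ e
│                       └─ d
│                          └─ e
│                             └─ m
│                                └─ i *
└─ m
   └─ i
      └─ n
         └─ e
            ├─ d
            │  └─ e
            │     └─ l
            │        └─ i
            │           └─ n *
            ├─ n
            │  └─ e *
            └─ r
               └─ o
                  └─ f
                     └─ e
                        └─ n
                           └─ p
                              └─ a *
Counting every labelled node above: 30.

30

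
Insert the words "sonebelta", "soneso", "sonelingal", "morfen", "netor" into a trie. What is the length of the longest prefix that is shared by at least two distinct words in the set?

4

The deepest shared node is where two words last agree before diverging.
e.g. "sonebelta" and "sonelingal" share the prefix "sone" of length 4; no pair shares a longer one.
Longest shared-prefix length: 4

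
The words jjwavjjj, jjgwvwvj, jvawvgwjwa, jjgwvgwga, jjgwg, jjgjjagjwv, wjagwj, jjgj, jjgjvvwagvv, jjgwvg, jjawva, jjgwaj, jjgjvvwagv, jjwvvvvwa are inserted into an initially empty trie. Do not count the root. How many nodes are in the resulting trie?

60

For each word, the new-node count is its length minus the longest prefix already in the trie:
  "jjwavjjj" → 8 new (j, j, w, a, v, j, j, j)
  "jjgwvwvj" → prefix "jj" already present; 6 new (g, w, v, w, v, j)
  "jvawvgwjwa" → prefix "j" already present; 9 new (v, a, w, v, g, w, j, w, a)
  "jjgwvgwga" → prefix "jjgwv" already present; 4 new (g, w, g, a)
  "jjgwg" → prefix "jjgw" already present; 1 new (g)
  "jjgjjagjwv" → prefix "jjg" already present; 7 new (j, j, a, g, j, w, v)
  "wjagwj" → 6 new (w, j, a, g, w, j)
  "jjgj" → prefix "jjgj" already present; 0 new (none)
  "jjgjvvwagvv" → prefix "jjgj" already present; 7 new (v, v, w, a, g, v, v)
  "jjgwvg" → prefix "jjgwvg" already present; 0 new (none)
  "jjawva" → prefix "jj" already present; 4 new (a, w, v, a)
  "jjgwaj" → prefix "jjgw" already present; 2 new (a, j)
  "jjgjvvwagv" → prefix "jjgjvvwagv" already present; 0 new (none)
  "jjwvvvvwa" → prefix "jjw" already present; 6 new (v, v, v, v, w, a)
Total nodes = 8 + 6 + 9 + 4 + 1 + 7 + 6 + 0 + 7 + 0 + 4 + 2 + 0 + 6 = 60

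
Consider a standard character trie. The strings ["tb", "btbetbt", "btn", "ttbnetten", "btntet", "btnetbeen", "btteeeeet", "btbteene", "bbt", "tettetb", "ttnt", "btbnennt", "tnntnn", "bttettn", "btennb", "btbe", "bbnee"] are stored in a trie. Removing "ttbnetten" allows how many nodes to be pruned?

A node on "ttbnetten"'s path can go only if nothing else ends at it or branches off below it.
The suffix "bnetten" (7 nodes) is used only by "ttbnetten"; the node for "tt" still has the child "n", so pruning stops there.
Nodes removed: 7

7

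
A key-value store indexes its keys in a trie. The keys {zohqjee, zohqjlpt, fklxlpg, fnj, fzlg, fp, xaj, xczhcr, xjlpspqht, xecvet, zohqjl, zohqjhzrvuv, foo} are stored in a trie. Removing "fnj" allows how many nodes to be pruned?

Walk "fnj" from the leaf back toward the root, removing each node that no remaining word uses.
The suffix "nj" (2 nodes) is used only by "fnj"; the node for "f" still has the child "k", so pruning stops there.
Nodes removed: 2

2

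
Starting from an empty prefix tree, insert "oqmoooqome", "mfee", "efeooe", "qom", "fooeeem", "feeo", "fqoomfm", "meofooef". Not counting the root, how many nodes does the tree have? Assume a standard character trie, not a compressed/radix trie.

For each word, the new-node count is its length minus the longest prefix already in the trie:
  "oqmoooqome" → 10 new (o, q, m, o, o, o, q, o, m, e)
  "mfee" → 4 new (m, f, e, e)
  "efeooe" → 6 new (e, f, e, o, o, e)
  "qom" → 3 new (q, o, m)
  "fooeeem" → 7 new (f, o, o, e, e, e, m)
  "feeo" → prefix "f" already present; 3 new (e, e, o)
  "fqoomfm" → prefix "f" already present; 6 new (q, o, o, m, f, m)
  "meofooef" → prefix "m" already present; 7 new (e, o, f, o, o, e, f)
Total nodes = 10 + 4 + 6 + 3 + 7 + 3 + 6 + 7 = 46

46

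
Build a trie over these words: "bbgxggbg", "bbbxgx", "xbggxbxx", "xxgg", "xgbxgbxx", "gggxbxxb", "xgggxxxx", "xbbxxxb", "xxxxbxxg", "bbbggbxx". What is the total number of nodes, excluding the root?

60

Insert word by word; a character creates a node only if that edge doesn't already exist:
  "bbgxggbg" → 8 new (b, b, g, x, g, g, b, g)
  "bbbxgx" → prefix "bb" already present; 4 new (b, x, g, x)
  "xbggxbxx" → 8 new (x, b, g, g, x, b, x, x)
  "xxgg" → prefix "x" already present; 3 new (x, g, g)
  "xgbxgbxx" → prefix "x" already present; 7 new (g, b, x, g, b, x, x)
  "gggxbxxb" → 8 new (g, g, g, x, b, x, x, b)
  "xgggxxxx" → prefix "xg" already present; 6 new (g, g, x, x, x, x)
  "xbbxxxb" → prefix "xb" already present; 5 new (b, x, x, x, b)
  "xxxxbxxg" → prefix "xx" already present; 6 new (x, x, b, x, x, g)
  "bbbggbxx" → prefix "bbb" already present; 5 new (g, g, b, x, x)
Total nodes = 8 + 4 + 8 + 3 + 7 + 8 + 6 + 5 + 6 + 5 = 60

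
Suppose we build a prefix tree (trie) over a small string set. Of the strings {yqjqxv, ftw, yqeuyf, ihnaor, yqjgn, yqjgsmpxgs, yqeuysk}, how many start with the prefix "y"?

Traverse to the node for "y", then collect every word in that subtree.
Matches: "yqeuyf", "yqeuysk", "yqjgn", "yqjgsmpxgs", "yqjqxv"
Count: 5

5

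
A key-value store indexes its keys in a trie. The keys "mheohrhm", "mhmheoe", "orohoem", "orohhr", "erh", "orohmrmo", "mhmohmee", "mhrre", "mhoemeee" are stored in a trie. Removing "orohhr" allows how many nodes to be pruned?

2

Walk "orohhr" from the leaf back toward the root, removing each node that no remaining word uses.
The suffix "hr" (2 nodes) is used only by "orohhr"; the node for "oroh" still has the child "o", so pruning stops there.
Nodes removed: 2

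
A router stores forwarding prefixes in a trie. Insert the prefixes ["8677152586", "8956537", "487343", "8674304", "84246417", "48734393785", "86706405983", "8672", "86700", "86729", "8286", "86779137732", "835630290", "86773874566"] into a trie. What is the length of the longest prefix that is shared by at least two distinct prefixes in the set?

Look for the deepest trie node that still has at least two words in its subtree.
"487343" and "48734393785" agree on "487343" (6 characters) before diverging; nothing deeper is shared.
Longest shared-prefix length: 6

6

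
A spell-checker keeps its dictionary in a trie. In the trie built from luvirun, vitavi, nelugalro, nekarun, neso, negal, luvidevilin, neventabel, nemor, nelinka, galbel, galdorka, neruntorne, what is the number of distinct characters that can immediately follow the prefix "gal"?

Walk "gal" from the root, arriving at one node.
Characters that immediately follow "gal" among the stored strings: {b, d}.
That node has 2 child edges.

2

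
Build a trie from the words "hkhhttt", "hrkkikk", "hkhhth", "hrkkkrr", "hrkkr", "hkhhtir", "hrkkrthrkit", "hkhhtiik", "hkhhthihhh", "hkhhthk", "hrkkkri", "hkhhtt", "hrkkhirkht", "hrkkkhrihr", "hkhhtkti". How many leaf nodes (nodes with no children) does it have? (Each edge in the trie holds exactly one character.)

Leaves are exactly the stored words that no other stored word extends.
Those words: "hkhhthihhh", "hkhhthk", "hkhhtiik", "hkhhtir", "hkhhtkti", "hkhhttt", "hrkkhirkht", "hrkkikk", "hrkkkhrihr", "hrkkkri", "hrkkkrr", "hrkkrthrkit"
Leaf count: 12

12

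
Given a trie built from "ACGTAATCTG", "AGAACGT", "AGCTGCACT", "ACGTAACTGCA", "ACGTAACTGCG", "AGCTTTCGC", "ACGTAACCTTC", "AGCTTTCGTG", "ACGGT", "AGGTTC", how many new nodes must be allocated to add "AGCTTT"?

0

"AGCTTT" is already a full path in the trie; only an end-marker is added.
No new nodes are needed: 0.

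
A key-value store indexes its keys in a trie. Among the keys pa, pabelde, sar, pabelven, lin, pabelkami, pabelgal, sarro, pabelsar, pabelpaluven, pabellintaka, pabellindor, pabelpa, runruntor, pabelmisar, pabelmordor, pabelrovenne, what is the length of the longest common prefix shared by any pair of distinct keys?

8

Look for the deepest trie node that still has at least two words in its subtree.
e.g. "pabellindor" and "pabellintaka" share the prefix "pabellin" of length 8; no pair shares a longer one.
Longest shared-prefix length: 8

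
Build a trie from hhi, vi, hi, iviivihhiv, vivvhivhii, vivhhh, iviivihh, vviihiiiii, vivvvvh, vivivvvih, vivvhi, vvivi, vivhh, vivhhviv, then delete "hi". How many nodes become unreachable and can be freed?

1

A node on "hi"'s path can go only if nothing else ends at it or branches off below it.
The suffix "i" (1 node) is used only by "hi"; the node for "h" still has the child "h", so pruning stops there.
Nodes removed: 1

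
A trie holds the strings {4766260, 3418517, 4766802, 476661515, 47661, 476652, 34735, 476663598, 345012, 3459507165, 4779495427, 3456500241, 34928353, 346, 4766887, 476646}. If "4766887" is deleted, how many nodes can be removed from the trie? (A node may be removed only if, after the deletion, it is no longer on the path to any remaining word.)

2

After clearing the end-marker at "4766887", prune upward until reaching a node still needed by another word.
The suffix "87" (2 nodes) is used only by "4766887"; the node for "47668" still has the child "0", so pruning stops there.
Nodes removed: 2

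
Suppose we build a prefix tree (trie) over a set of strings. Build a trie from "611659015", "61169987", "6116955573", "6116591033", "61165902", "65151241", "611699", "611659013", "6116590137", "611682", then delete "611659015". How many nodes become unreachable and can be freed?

1

After clearing the end-marker at "611659015", prune upward until reaching a node still needed by another word.
The suffix "5" (1 node) is used only by "611659015"; the node for "61165901" still has the child "3", so pruning stops there.
Nodes removed: 1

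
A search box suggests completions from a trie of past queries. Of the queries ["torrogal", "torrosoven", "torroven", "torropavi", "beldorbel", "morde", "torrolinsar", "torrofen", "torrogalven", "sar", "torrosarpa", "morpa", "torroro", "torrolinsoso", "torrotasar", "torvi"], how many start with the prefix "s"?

Walk to "s"; the words in its subtree are exactly those with that prefix.
Matches: "sar"
Count: 1

1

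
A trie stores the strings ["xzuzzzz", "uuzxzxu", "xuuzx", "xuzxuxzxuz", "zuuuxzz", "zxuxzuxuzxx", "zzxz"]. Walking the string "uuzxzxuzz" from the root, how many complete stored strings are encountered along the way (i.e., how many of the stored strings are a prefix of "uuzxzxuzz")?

1

Check each prefix of "uuzxzxuzz" against the stored set — each match is an end-marker on the path.
Prefixes of the query that are stored words: "uuzxzxu"
Count: 1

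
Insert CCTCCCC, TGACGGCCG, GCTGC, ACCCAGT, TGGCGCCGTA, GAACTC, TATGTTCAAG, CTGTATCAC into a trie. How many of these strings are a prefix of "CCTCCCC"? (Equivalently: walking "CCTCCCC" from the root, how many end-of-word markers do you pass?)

Check each prefix of "CCTCCCC" against the stored set — each match is an end-marker on the path.
Prefixes of the query that are stored words: "CCTCCCC"
Count: 1

1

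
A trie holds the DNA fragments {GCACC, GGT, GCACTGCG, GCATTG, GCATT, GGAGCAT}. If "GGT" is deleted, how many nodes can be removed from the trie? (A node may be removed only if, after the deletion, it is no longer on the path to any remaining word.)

After clearing the end-marker at "GGT", prune upward until reaching a node still needed by another word.
The suffix "T" (1 node) is used only by "GGT"; the node for "GG" still has the child "A", so pruning stops there.
Nodes removed: 1

1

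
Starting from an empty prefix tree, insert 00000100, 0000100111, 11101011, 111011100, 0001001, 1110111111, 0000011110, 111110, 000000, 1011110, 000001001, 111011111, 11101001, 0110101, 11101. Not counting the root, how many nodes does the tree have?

56

Insert word by word; a character creates a node only if that edge doesn't already exist:
  "00000100" → 8 new (0, 0, 0, 0, 0, 1, 0, 0)
  "0000100111" → prefix "0000" already present; 6 new (1, 0, 0, 1, 1, 1)
  "11101011" → 8 new (1, 1, 1, 0, 1, 0, 1, 1)
  "111011100" → prefix "11101" already present; 4 new (1, 1, 0, 0)
  "0001001" → prefix "000" already present; 4 new (1, 0, 0, 1)
  "1110111111" → prefix "1110111" already present; 3 new (1, 1, 1)
  "0000011110" → prefix "000001" already present; 4 new (1, 1, 1, 0)
  "111110" → prefix "111" already present; 3 new (1, 1, 0)
  "000000" → prefix "00000" already present; 1 new (0)
  "1011110" → prefix "1" already present; 6 new (0, 1, 1, 1, 1, 0)
  "000001001" → prefix "00000100" already present; 1 new (1)
  "111011111" → prefix "111011111" already present; 0 new (none)
  "11101001" → prefix "111010" already present; 2 new (0, 1)
  "0110101" → prefix "0" already present; 6 new (1, 1, 0, 1, 0, 1)
  "11101" → prefix "11101" already present; 0 new (none)
Total nodes = 8 + 6 + 8 + 4 + 4 + 3 + 4 + 3 + 1 + 6 + 1 + 0 + 2 + 6 + 0 = 56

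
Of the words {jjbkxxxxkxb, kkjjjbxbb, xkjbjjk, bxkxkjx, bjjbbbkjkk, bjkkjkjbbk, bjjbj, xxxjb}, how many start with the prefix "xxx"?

1

Traverse to the node for "xxx", then collect every word in that subtree.
Matches: "xxxjb"
Count: 1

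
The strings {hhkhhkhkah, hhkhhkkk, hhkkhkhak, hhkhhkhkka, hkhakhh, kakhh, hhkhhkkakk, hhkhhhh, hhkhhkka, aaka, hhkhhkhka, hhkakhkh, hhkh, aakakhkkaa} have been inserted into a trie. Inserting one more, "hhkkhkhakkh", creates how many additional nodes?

2

"hhkkhkhak" is already a path in the trie; the remaining "kh" must be added.
New nodes needed: |"hhkkhkhakkh"| − 9 = 11 − 9 = 2.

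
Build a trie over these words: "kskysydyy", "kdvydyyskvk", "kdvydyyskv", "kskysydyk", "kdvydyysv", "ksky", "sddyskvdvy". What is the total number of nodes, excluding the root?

Insert word by word; a character creates a node only if that edge doesn't already exist:
  "kskysydyy" → 9 new (k, s, k, y, s, y, d, y, y)
  "kdvydyyskvk" → prefix "k" already present; 10 new (d, v, y, d, y, y, s, k, v, k)
  "kdvydyyskv" → prefix "kdvydyyskv" already present; 0 new (none)
  "kskysydyk" → prefix "kskysydy" already present; 1 new (k)
  "kdvydyysv" → prefix "kdvydyys" already present; 1 new (v)
  "ksky" → prefix "ksky" already present; 0 new (none)
  "sddyskvdvy" → 10 new (s, d, d, y, s, k, v, d, v, y)
Total nodes = 9 + 10 + 0 + 1 + 1 + 0 + 10 = 31

31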